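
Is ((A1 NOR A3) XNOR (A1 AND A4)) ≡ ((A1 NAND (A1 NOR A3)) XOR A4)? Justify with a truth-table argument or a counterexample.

No. Counterexample: with A1=0, A4=0, A3=0, Expression 1 = 0 but Expression 2 = 1.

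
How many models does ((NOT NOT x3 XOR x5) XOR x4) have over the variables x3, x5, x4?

Satisfying assignments: (0,0,1), (0,1,0), (1,0,0), (1,1,1)
Count: 4 out of 8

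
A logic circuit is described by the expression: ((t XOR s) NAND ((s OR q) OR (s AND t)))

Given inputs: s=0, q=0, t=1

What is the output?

Substituting: ((1 XOR 0) NAND ((0 OR 0) OR (0 AND 1)))
= 1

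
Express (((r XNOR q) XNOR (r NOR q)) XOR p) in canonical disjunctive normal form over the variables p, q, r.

(NOT p AND NOT q AND NOT r) OR (NOT p AND NOT q AND r) OR (NOT p AND q AND NOT r) OR (p AND q AND r)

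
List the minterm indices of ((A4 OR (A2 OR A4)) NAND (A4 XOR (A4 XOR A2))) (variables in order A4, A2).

Σm(0, 2) = (NOT A4 AND NOT A2) OR (A4 AND NOT A2)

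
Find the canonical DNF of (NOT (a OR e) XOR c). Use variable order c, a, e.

(NOT c AND NOT a AND NOT e) OR (c AND NOT a AND e) OR (c AND a AND NOT e) OR (c AND a AND e)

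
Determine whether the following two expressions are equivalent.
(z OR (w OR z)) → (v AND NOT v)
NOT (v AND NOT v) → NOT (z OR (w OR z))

Yes, Contrapositive is always equivalent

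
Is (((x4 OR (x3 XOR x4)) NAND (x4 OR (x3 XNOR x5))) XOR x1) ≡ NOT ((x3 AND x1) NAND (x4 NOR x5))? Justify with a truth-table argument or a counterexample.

No. Counterexample: with x4=0, x1=0, x5=0, x3=0, Expression 1 = 1 but Expression 2 = 0.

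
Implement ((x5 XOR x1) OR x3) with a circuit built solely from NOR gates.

((((((x5 NOR x1) NOR (x5 NOR x1)) NOR ((x5 NOR x1) NOR (x5 NOR x1))) NOR ((((x5 NOR x5) NOR (x1 NOR x1)) NOR ((x5 NOR x5) NOR (x1 NOR x1))) NOR (((x5 NOR x5) NOR (x1 NOR x1)) NOR ((x5 NOR x5) NOR (x1 NOR x1))))) NOR x3) NOR (((((x5 NOR x1) NOR (x5 NOR x1)) NOR ((x5 NOR x1) NOR (x5 NOR x1))) NOR ((((x5 NOR x5) NOR (x1 NOR x1)) NOR ((x5 NOR x5) NOR (x1 NOR x1))) NOR (((x5 NOR x5) NOR (x1 NOR x1)) NOR ((x5 NOR x5) NOR (x1 NOR x1))))) NOR x3))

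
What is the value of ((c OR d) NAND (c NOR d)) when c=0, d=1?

Substituting: ((0 OR 1) NAND (0 NOR 1))
= 1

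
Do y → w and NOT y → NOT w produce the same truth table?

No, Inverse is not equivalent to original (counterexample: y=0, w=1, x=0)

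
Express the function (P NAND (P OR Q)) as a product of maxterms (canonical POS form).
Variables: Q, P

ΠM(1, 3) = (Q OR NOT P) AND (NOT Q OR NOT P)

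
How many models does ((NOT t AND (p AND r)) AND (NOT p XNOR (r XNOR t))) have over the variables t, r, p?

Satisfying assignments: (0,1,1)
Count: 1 out of 8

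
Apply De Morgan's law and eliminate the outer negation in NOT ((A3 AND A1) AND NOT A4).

NOT (A3 AND A1) OR A4
De Morgan's: NOT(AND of terms) = OR of negations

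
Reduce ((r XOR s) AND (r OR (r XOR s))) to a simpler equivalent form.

By absorption (E AND (E OR v) = E):
= (r XOR s)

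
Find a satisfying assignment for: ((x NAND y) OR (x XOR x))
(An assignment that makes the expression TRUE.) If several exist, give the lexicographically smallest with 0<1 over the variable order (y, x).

y=0, x=0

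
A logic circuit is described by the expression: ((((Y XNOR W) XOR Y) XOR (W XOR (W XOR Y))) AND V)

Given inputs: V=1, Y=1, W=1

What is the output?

Substituting: ((((1 XNOR 1) XOR 1) XOR (1 XOR (1 XOR 1))) AND 1)
= 1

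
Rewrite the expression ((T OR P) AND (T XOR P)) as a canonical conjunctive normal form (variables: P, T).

(P OR T) AND (NOT P OR NOT T)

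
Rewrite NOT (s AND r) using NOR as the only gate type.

(((s NOR s) NOR (r NOR r)) NOR ((s NOR s) NOR (r NOR r)))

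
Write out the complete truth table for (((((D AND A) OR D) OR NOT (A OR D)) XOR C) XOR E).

A | C | D | E | Output
----------------------
0 | 0 | 0 | 0 | 1
0 | 0 | 0 | 1 | 0
0 | 0 | 1 | 0 | 1
0 | 0 | 1 | 1 | 0
0 | 1 | 0 | 0 | 0
0 | 1 | 0 | 1 | 1
0 | 1 | 1 | 0 | 0
0 | 1 | 1 | 1 | 1
1 | 0 | 0 | 0 | 0
1 | 0 | 0 | 1 | 1
1 | 0 | 1 | 0 | 1
1 | 0 | 1 | 1 | 0
1 | 1 | 0 | 0 | 1
1 | 1 | 0 | 1 | 0
1 | 1 | 1 | 0 | 0
1 | 1 | 1 | 1 | 1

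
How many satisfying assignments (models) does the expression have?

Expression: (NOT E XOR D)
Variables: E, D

Satisfying assignments: (0,0), (1,1)
Count: 2 out of 4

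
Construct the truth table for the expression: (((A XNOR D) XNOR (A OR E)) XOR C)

D | C | A | E | Output
----------------------
0 | 0 | 0 | 0 | 0
0 | 0 | 0 | 1 | 1
0 | 0 | 1 | 0 | 0
0 | 0 | 1 | 1 | 0
0 | 1 | 0 | 0 | 1
0 | 1 | 0 | 1 | 0
0 | 1 | 1 | 0 | 1
0 | 1 | 1 | 1 | 1
1 | 0 | 0 | 0 | 1
1 | 0 | 0 | 1 | 0
1 | 0 | 1 | 0 | 1
1 | 0 | 1 | 1 | 1
1 | 1 | 0 | 0 | 0
1 | 1 | 0 | 1 | 1
1 | 1 | 1 | 0 | 0
1 | 1 | 1 | 1 | 0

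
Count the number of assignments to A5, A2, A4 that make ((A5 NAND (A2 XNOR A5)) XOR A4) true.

Satisfying assignments: (0,0,0), (0,1,0), (1,0,0), (1,1,1)
Count: 4 out of 8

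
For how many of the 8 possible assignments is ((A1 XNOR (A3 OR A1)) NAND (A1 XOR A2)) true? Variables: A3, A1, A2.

Satisfying assignments: (0,0,0), (0,1,1), (1,0,0), (1,0,1), (1,1,1)
Count: 5 out of 8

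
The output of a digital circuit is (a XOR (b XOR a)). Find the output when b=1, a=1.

Substituting: (1 XOR (1 XOR 1))
= 1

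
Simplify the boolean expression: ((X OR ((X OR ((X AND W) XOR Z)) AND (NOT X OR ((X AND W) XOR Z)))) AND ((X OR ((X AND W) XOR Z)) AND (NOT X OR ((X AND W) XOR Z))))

By absorption (E AND (E OR v) = E) then distribution ((E OR v) AND (E OR NOT v) = E):
= ((X AND W) XOR Z)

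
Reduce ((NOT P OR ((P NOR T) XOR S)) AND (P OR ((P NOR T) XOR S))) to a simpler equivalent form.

By distribution ((E OR v) AND (E OR NOT v) = E):
= ((P NOR T) XOR S)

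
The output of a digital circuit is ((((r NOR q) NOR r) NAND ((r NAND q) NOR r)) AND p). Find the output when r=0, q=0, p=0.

Substituting: ((((0 NOR 0) NOR 0) NAND ((0 NAND 0) NOR 0)) AND 0)
= 0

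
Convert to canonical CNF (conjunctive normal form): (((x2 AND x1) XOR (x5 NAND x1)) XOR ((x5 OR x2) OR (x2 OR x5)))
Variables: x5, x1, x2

(x5 OR x1 OR NOT x2) AND (NOT x5 OR x1 OR x2) AND (NOT x5 OR x1 OR NOT x2) AND (NOT x5 OR NOT x1 OR NOT x2)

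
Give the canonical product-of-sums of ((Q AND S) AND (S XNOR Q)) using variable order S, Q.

ΠM(0, 1, 2) = (S OR Q) AND (S OR NOT Q) AND (NOT S OR Q)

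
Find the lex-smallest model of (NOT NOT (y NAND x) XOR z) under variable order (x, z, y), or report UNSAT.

x=0, z=0, y=0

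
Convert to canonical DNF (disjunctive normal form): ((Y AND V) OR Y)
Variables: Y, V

(Y AND NOT V) OR (Y AND V)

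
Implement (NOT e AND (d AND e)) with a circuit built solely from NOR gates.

(((e NOR e) NOR (e NOR e)) NOR (((d NOR d) NOR (e NOR e)) NOR ((d NOR d) NOR (e NOR e))))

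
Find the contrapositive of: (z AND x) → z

Contrapositive: NOT z → NOT (z AND x)
Note: A statement and its contrapositive are logically equivalent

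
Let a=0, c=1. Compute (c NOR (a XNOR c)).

Substituting: (1 NOR (0 XNOR 1))
= 0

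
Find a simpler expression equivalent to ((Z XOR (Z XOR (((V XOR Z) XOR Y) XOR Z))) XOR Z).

By XOR self-cancellation ((E XOR v) XOR v = E) then XOR self-cancellation ((E XOR v) XOR v = E):
= ((V XOR Z) XOR Y)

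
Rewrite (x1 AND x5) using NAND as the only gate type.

((x1 NAND x5) NAND (x1 NAND x5))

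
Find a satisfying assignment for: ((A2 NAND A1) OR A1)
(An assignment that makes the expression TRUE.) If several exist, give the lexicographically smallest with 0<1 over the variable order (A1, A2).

A1=0, A2=0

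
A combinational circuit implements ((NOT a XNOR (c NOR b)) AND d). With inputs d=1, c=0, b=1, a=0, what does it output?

Substituting: ((NOT 0 XNOR (0 NOR 1)) AND 1)
= 0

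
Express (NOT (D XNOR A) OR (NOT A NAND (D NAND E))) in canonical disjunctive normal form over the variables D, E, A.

(NOT D AND NOT E AND A) OR (NOT D AND E AND A) OR (D AND NOT E AND NOT A) OR (D AND NOT E AND A) OR (D AND E AND NOT A) OR (D AND E AND A)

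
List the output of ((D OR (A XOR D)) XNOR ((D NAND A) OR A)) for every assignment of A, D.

A | D | Output
--------------
0 | 0 | 0
0 | 1 | 1
1 | 0 | 1
1 | 1 | 1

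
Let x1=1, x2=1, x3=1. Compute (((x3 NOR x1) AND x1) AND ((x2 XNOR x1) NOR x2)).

Substituting: (((1 NOR 1) AND 1) AND ((1 XNOR 1) NOR 1))
= 0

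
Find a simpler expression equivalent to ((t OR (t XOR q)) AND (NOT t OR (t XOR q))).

By distribution ((E OR v) AND (E OR NOT v) = E):
= (t XOR q)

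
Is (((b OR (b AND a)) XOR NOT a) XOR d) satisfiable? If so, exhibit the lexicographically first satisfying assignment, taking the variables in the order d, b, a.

d=0, b=0, a=0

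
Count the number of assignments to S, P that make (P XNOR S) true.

Satisfying assignments: (0,0), (1,1)
Count: 2 out of 4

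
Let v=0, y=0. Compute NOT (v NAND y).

Substituting: NOT (0 NAND 0)
= 0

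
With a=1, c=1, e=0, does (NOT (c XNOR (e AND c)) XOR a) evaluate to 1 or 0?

Substituting: (NOT (1 XNOR (0 AND 1)) XOR 1)
= 0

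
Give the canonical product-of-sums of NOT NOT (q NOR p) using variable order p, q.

ΠM(1, 2, 3) = (p OR NOT q) AND (NOT p OR q) AND (NOT p OR NOT q)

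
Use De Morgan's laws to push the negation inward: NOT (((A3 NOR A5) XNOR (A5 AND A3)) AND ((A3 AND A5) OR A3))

NOT ((A3 NOR A5) XNOR (A5 AND A3)) OR NOT ((A3 AND A5) OR A3)
De Morgan's: NOT(AND of terms) = OR of negations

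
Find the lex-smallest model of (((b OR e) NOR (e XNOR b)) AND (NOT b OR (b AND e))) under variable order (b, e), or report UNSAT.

UNSATISFIABLE - no assignment makes this expression true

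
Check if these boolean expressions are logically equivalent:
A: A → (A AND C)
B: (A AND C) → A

No, Converse is not equivalent to original (counterexample: C=0, A=1)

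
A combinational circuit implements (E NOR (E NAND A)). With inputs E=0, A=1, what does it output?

Substituting: (0 NOR (0 NAND 1))
= 0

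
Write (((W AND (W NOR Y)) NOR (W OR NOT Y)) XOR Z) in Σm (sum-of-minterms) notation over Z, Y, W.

Σm(2, 4, 5, 7) = (NOT Z AND Y AND NOT W) OR (Z AND NOT Y AND NOT W) OR (Z AND NOT Y AND W) OR (Z AND Y AND W)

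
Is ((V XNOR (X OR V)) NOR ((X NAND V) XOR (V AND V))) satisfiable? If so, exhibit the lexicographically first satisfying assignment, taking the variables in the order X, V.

UNSATISFIABLE - no assignment makes this expression true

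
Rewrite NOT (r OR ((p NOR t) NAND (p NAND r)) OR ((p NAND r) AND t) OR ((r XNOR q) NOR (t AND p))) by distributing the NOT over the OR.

NOT r AND NOT ((p NOR t) NAND (p NAND r)) AND NOT ((p NAND r) AND t) AND NOT ((r XNOR q) NOR (t AND p))
De Morgan's: NOT(OR of terms) = AND of negations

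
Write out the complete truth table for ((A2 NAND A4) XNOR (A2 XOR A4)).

A2 | A4 | Output
----------------
0 | 0 | 0
0 | 1 | 1
1 | 0 | 1
1 | 1 | 1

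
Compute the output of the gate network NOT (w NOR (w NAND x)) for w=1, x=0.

Substituting: NOT (1 NOR (1 NAND 0))
= 1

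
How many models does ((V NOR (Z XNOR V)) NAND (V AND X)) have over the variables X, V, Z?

Satisfying assignments: (0,0,0), (0,0,1), (0,1,0), (0,1,1), (1,0,0), (1,0,1), (1,1,0), (1,1,1)
Count: 8 out of 8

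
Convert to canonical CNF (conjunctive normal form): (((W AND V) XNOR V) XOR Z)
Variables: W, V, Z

(W OR V OR NOT Z) AND (W OR NOT V OR Z) AND (NOT W OR V OR NOT Z) AND (NOT W OR NOT V OR NOT Z)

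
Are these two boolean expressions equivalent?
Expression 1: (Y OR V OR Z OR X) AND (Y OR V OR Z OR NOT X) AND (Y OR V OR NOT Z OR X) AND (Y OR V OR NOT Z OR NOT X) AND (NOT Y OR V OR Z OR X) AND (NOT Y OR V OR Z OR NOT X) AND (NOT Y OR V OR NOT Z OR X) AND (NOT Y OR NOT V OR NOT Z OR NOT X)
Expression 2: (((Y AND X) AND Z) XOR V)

Yes, they are equivalent — the two output columns agree on all 16 assignments:
Y | V | Z | X | Expression 1 | Expression 2
-------------------------------------------
0 | 0 | 0 | 0 | 0 | 0
0 | 0 | 0 | 1 | 0 | 0
0 | 0 | 1 | 0 | 0 | 0
0 | 0 | 1 | 1 | 0 | 0
0 | 1 | 0 | 0 | 1 | 1
0 | 1 | 0 | 1 | 1 | 1
0 | 1 | 1 | 0 | 1 | 1
0 | 1 | 1 | 1 | 1 | 1
1 | 0 | 0 | 0 | 0 | 0
1 | 0 | 0 | 1 | 0 | 0
1 | 0 | 1 | 0 | 0 | 0
1 | 0 | 1 | 1 | 1 | 1
1 | 1 | 0 | 0 | 1 | 1
1 | 1 | 0 | 1 | 1 | 1
1 | 1 | 1 | 0 | 1 | 1
1 | 1 | 1 | 1 | 0 | 0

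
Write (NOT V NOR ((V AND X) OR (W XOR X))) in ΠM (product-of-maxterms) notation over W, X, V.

ΠM(0, 2, 3, 4, 5, 6, 7) = (W OR X OR V) AND (W OR NOT X OR V) AND (W OR NOT X OR NOT V) AND (NOT W OR X OR V) AND (NOT W OR X OR NOT V) AND (NOT W OR NOT X OR V) AND (NOT W OR NOT X OR NOT V)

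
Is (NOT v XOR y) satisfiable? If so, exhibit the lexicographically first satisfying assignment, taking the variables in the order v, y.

v=0, y=0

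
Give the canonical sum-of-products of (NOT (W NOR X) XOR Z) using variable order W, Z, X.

Σm(1, 2, 4, 5) = (NOT W AND NOT Z AND X) OR (NOT W AND Z AND NOT X) OR (W AND NOT Z AND NOT X) OR (W AND NOT Z AND X)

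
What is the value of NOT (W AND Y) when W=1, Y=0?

Substituting: NOT (1 AND 0)
= 1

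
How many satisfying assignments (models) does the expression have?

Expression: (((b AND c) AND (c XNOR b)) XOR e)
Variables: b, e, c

Satisfying assignments: (0,1,0), (0,1,1), (1,0,1), (1,1,0)
Count: 4 out of 8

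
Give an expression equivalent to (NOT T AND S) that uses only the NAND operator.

(((T NAND T) NAND S) NAND ((T NAND T) NAND S))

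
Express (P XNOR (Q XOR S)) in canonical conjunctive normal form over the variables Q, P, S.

(Q OR P OR NOT S) AND (Q OR NOT P OR S) AND (NOT Q OR P OR S) AND (NOT Q OR NOT P OR NOT S)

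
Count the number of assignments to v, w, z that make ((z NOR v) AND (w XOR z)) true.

Satisfying assignments: (0,1,0)
Count: 1 out of 8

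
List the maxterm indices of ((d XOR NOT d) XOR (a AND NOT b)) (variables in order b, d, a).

ΠM(1, 3) = (b OR d OR NOT a) AND (b OR NOT d OR NOT a)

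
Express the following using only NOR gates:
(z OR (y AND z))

((z NOR ((y NOR y) NOR (z NOR z))) NOR (z NOR ((y NOR y) NOR (z NOR z))))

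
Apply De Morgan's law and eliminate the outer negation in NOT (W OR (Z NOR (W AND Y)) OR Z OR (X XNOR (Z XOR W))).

NOT W AND NOT (Z NOR (W AND Y)) AND NOT Z AND NOT (X XNOR (Z XOR W))
De Morgan's: NOT(OR of terms) = AND of negations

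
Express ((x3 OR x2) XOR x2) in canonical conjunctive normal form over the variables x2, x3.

(x2 OR x3) AND (NOT x2 OR x3) AND (NOT x2 OR NOT x3)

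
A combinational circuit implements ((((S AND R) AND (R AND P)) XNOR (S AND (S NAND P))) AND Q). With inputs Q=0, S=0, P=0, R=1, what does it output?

Substituting: ((((0 AND 1) AND (1 AND 0)) XNOR (0 AND (0 NAND 0))) AND 0)
= 0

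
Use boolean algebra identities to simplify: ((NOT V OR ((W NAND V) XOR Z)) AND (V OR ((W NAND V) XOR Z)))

By distribution ((E OR v) AND (E OR NOT v) = E):
= ((W NAND V) XOR Z)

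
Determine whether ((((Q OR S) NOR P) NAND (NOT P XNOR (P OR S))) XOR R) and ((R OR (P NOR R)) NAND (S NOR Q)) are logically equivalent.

No. Counterexample: with R=0, S=0, Q=0, P=0, Expression 1 = 1 but Expression 2 = 0.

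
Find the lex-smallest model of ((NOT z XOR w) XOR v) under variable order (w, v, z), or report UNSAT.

w=0, v=0, z=0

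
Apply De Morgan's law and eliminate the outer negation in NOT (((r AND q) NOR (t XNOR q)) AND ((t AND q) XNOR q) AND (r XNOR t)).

NOT ((r AND q) NOR (t XNOR q)) OR NOT ((t AND q) XNOR q) OR NOT (r XNOR t)
De Morgan's: NOT(AND of terms) = OR of negations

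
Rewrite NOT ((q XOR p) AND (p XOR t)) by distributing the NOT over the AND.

NOT (q XOR p) OR NOT (p XOR t)
De Morgan's: NOT(AND of terms) = OR of negations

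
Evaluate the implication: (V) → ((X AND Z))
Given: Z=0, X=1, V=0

Antecedent (V) = 0; consequent ((X AND Z)) = 0.
0 → 0 = 1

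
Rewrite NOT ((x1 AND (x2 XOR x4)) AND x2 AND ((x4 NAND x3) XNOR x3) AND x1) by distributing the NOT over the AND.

NOT (x1 AND (x2 XOR x4)) OR NOT x2 OR NOT ((x4 NAND x3) XNOR x3) OR NOT x1
De Morgan's: NOT(AND of terms) = OR of negations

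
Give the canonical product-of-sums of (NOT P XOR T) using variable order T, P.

ΠM(1, 2) = (T OR NOT P) AND (NOT T OR P)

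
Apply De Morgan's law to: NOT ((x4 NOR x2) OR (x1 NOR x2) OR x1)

NOT (x4 NOR x2) AND NOT (x1 NOR x2) AND NOT x1
De Morgan's: NOT(OR of terms) = AND of negations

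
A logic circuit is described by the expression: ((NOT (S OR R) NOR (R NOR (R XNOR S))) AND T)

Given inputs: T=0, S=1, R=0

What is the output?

Substituting: ((NOT (1 OR 0) NOR (0 NOR (0 XNOR 1))) AND 0)
= 0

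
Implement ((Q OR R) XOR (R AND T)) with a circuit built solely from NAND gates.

((((Q NAND Q) NAND (R NAND R)) NAND (((Q NAND Q) NAND (R NAND R)) NAND ((R NAND T) NAND (R NAND T)))) NAND (((R NAND T) NAND (R NAND T)) NAND (((Q NAND Q) NAND (R NAND R)) NAND ((R NAND T) NAND (R NAND T)))))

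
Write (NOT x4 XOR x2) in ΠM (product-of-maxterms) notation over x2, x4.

ΠM(1, 2) = (x2 OR NOT x4) AND (NOT x2 OR x4)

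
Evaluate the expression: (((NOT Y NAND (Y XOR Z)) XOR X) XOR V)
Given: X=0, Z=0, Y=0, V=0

Substituting: (((NOT 0 NAND (0 XOR 0)) XOR 0) XOR 0)
= 1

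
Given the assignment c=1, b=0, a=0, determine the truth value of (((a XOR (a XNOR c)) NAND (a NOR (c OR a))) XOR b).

Substituting: (((0 XOR (0 XNOR 1)) NAND (0 NOR (1 OR 0))) XOR 0)
= 1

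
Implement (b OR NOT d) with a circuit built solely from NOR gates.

((b NOR (d NOR d)) NOR (b NOR (d NOR d)))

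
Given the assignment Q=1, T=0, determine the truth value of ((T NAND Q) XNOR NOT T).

Substituting: ((0 NAND 1) XNOR NOT 0)
= 1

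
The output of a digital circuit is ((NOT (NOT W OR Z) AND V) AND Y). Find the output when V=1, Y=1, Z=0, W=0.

Substituting: ((NOT (NOT 0 OR 0) AND 1) AND 1)
= 0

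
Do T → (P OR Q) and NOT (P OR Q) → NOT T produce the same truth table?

Yes, Contrapositive is always equivalent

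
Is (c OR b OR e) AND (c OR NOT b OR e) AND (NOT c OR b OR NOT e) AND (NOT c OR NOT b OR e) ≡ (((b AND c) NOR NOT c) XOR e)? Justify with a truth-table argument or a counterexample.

Yes, they are equivalent — the two output columns agree on all 8 assignments:
c | b | e | Expression 1 | Expression 2
---------------------------------------
0 | 0 | 0 | 0 | 0
0 | 0 | 1 | 1 | 1
0 | 1 | 0 | 0 | 0
0 | 1 | 1 | 1 | 1
1 | 0 | 0 | 1 | 1
1 | 0 | 1 | 0 | 0
1 | 1 | 0 | 0 | 0
1 | 1 | 1 | 1 | 1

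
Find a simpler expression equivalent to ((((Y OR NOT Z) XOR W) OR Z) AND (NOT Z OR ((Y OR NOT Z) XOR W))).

By distribution ((E OR v) AND (E OR NOT v) = E):
= ((Y OR NOT Z) XOR W)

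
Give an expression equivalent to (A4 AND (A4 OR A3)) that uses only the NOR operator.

((A4 NOR A4) NOR (((A4 NOR A3) NOR (A4 NOR A3)) NOR ((A4 NOR A3) NOR (A4 NOR A3))))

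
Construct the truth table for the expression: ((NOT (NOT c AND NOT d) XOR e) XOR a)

e | a | c | d | Output
----------------------
0 | 0 | 0 | 0 | 0
0 | 0 | 0 | 1 | 1
0 | 0 | 1 | 0 | 1
0 | 0 | 1 | 1 | 1
0 | 1 | 0 | 0 | 1
0 | 1 | 0 | 1 | 0
0 | 1 | 1 | 0 | 0
0 | 1 | 1 | 1 | 0
1 | 0 | 0 | 0 | 1
1 | 0 | 0 | 1 | 0
1 | 0 | 1 | 0 | 0
1 | 0 | 1 | 1 | 0
1 | 1 | 0 | 0 | 0
1 | 1 | 0 | 1 | 1
1 | 1 | 1 | 0 | 1
1 | 1 | 1 | 1 | 1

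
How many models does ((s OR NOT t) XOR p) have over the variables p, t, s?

Satisfying assignments: (0,0,0), (0,0,1), (0,1,1), (1,1,0)
Count: 4 out of 8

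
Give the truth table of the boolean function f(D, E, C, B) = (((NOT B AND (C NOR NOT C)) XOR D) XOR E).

D | E | C | B | Output
----------------------
0 | 0 | 0 | 0 | 0
0 | 0 | 0 | 1 | 0
0 | 0 | 1 | 0 | 0
0 | 0 | 1 | 1 | 0
0 | 1 | 0 | 0 | 1
0 | 1 | 0 | 1 | 1
0 | 1 | 1 | 0 | 1
0 | 1 | 1 | 1 | 1
1 | 0 | 0 | 0 | 1
1 | 0 | 0 | 1 | 1
1 | 0 | 1 | 0 | 1
1 | 0 | 1 | 1 | 1
1 | 1 | 0 | 0 | 0
1 | 1 | 0 | 1 | 0
1 | 1 | 1 | 0 | 0
1 | 1 | 1 | 1 | 0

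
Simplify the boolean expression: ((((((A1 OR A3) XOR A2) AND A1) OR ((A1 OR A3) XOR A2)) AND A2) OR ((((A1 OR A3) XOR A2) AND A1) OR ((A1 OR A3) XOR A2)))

By absorption (E OR (E AND v) = E) then absorption (E OR (E AND v) = E):
= ((A1 OR A3) XOR A2)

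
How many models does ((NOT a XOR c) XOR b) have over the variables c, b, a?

Satisfying assignments: (0,0,0), (0,1,1), (1,0,1), (1,1,0)
Count: 4 out of 8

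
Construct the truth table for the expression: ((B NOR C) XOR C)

B | C | Output
--------------
0 | 0 | 1
0 | 1 | 1
1 | 0 | 0
1 | 1 | 1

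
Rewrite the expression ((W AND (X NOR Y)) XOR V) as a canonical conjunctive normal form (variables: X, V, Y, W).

(X OR V OR Y OR W) AND (X OR V OR NOT Y OR W) AND (X OR V OR NOT Y OR NOT W) AND (X OR NOT V OR Y OR NOT W) AND (NOT X OR V OR Y OR W) AND (NOT X OR V OR Y OR NOT W) AND (NOT X OR V OR NOT Y OR W) AND (NOT X OR V OR NOT Y OR NOT W)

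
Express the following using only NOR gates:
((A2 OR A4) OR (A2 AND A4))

((((A2 NOR A4) NOR (A2 NOR A4)) NOR ((A2 NOR A2) NOR (A4 NOR A4))) NOR (((A2 NOR A4) NOR (A2 NOR A4)) NOR ((A2 NOR A2) NOR (A4 NOR A4))))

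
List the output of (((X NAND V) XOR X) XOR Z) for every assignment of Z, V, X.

Z | V | X | Output
------------------
0 | 0 | 0 | 1
0 | 0 | 1 | 0
0 | 1 | 0 | 1
0 | 1 | 1 | 1
1 | 0 | 0 | 0
1 | 0 | 1 | 1
1 | 1 | 0 | 0
1 | 1 | 1 | 0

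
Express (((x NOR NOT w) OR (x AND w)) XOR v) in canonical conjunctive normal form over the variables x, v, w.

(x OR v OR w) AND (x OR NOT v OR NOT w) AND (NOT x OR v OR w) AND (NOT x OR NOT v OR NOT w)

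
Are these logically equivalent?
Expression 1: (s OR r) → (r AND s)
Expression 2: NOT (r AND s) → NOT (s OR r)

Yes, Contrapositive is always equivalent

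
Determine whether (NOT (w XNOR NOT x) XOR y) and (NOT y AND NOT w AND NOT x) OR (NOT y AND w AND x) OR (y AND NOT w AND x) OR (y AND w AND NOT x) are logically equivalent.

Yes, they are equivalent — the two output columns agree on all 8 assignments:
y | w | x | Expression 1 | Expression 2
---------------------------------------
0 | 0 | 0 | 1 | 1
0 | 0 | 1 | 0 | 0
0 | 1 | 0 | 0 | 0
0 | 1 | 1 | 1 | 1
1 | 0 | 0 | 0 | 0
1 | 0 | 1 | 1 | 1
1 | 1 | 0 | 1 | 1
1 | 1 | 1 | 0 | 0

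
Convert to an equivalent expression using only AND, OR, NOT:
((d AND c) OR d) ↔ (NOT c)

(((d AND c) OR d) AND (NOT c)) OR (NOT ((d AND c) OR d) AND c)
(Biconditional = both true or both false)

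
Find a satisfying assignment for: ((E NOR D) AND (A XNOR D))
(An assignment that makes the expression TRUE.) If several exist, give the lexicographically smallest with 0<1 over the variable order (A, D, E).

A=0, D=0, E=0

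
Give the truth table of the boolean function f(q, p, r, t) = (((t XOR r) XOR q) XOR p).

q | p | r | t | Output
----------------------
0 | 0 | 0 | 0 | 0
0 | 0 | 0 | 1 | 1
0 | 0 | 1 | 0 | 1
0 | 0 | 1 | 1 | 0
0 | 1 | 0 | 0 | 1
0 | 1 | 0 | 1 | 0
0 | 1 | 1 | 0 | 0
0 | 1 | 1 | 1 | 1
1 | 0 | 0 | 0 | 1
1 | 0 | 0 | 1 | 0
1 | 0 | 1 | 0 | 0
1 | 0 | 1 | 1 | 1
1 | 1 | 0 | 0 | 0
1 | 1 | 0 | 1 | 1
1 | 1 | 1 | 0 | 1
1 | 1 | 1 | 1 | 0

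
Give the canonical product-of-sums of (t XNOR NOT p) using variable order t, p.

ΠM(0, 3) = (t OR p) AND (NOT t OR NOT p)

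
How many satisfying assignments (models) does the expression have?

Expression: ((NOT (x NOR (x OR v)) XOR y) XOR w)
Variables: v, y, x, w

Satisfying assignments: (0,0,0,1), (0,0,1,0), (0,1,0,0), (0,1,1,1), (1,0,0,0), (1,0,1,0), (1,1,0,1), (1,1,1,1)
Count: 8 out of 16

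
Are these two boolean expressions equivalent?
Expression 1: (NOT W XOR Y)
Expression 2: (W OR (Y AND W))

No. Counterexample: with Y=0, W=0, Expression 1 = 1 but Expression 2 = 0.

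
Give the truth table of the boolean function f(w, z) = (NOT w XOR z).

w | z | Output
--------------
0 | 0 | 1
0 | 1 | 0
1 | 0 | 0
1 | 1 | 1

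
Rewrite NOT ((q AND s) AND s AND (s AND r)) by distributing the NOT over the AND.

NOT (q AND s) OR NOT s OR NOT (s AND r)
De Morgan's: NOT(AND of terms) = OR of negations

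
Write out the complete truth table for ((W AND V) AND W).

V | W | Output
--------------
0 | 0 | 0
0 | 1 | 0
1 | 0 | 0
1 | 1 | 1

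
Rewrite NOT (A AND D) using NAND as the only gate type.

(((A NAND D) NAND (A NAND D)) NAND ((A NAND D) NAND (A NAND D)))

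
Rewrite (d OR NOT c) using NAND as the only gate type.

((d NAND d) NAND ((c NAND c) NAND (c NAND c)))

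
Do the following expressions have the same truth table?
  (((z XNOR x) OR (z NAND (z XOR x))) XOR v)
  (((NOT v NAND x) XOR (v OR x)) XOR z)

No. Counterexample: with z=1, v=0, x=1, Expression 1 = 1 but Expression 2 = 0.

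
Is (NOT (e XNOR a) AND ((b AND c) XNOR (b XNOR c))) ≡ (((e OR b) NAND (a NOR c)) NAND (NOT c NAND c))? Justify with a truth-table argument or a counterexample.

No. Counterexample: with a=0, e=0, c=0, b=1, Expression 1 = 0 but Expression 2 = 1.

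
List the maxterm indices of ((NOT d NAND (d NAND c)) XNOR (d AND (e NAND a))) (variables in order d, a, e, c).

ΠM(14, 15) = (NOT d OR NOT a OR NOT e OR c) AND (NOT d OR NOT a OR NOT e OR NOT c)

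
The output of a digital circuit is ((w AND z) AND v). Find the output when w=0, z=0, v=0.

Substituting: ((0 AND 0) AND 0)
= 0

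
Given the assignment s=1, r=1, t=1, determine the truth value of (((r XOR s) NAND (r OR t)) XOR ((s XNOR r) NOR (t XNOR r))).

Substituting: (((1 XOR 1) NAND (1 OR 1)) XOR ((1 XNOR 1) NOR (1 XNOR 1)))
= 1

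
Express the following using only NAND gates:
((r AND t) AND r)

((((r NAND t) NAND (r NAND t)) NAND r) NAND (((r NAND t) NAND (r NAND t)) NAND r))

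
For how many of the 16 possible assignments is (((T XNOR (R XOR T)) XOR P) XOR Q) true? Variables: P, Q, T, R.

Satisfying assignments: (0,0,0,0), (0,0,1,0), (0,1,0,1), (0,1,1,1), (1,0,0,1), (1,0,1,1), (1,1,0,0), (1,1,1,0)
Count: 8 out of 16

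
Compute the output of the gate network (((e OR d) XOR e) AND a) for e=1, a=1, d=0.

Substituting: (((1 OR 0) XOR 1) AND 1)
= 0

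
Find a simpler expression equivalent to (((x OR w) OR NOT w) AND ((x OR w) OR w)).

By distribution ((E OR v) AND (E OR NOT v) = E):
= (x OR w)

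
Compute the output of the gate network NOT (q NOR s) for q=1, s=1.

Substituting: NOT (1 NOR 1)
= 1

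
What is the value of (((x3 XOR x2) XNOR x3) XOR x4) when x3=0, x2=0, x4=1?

Substituting: (((0 XOR 0) XNOR 0) XOR 1)
= 0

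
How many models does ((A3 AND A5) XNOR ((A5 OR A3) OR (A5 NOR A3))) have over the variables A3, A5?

Satisfying assignments: (1,1)
Count: 1 out of 4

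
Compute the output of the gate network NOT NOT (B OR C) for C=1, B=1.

Substituting: NOT NOT (1 OR 1)
= 1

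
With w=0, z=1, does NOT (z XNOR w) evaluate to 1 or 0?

Substituting: NOT (1 XNOR 0)
= 1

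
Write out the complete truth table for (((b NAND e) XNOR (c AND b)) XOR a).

c | a | b | e | Output
----------------------
0 | 0 | 0 | 0 | 0
0 | 0 | 0 | 1 | 0
0 | 0 | 1 | 0 | 0
0 | 0 | 1 | 1 | 1
0 | 1 | 0 | 0 | 1
0 | 1 | 0 | 1 | 1
0 | 1 | 1 | 0 | 1
0 | 1 | 1 | 1 | 0
1 | 0 | 0 | 0 | 0
1 | 0 | 0 | 1 | 0
1 | 0 | 1 | 0 | 1
1 | 0 | 1 | 1 | 0
1 | 1 | 0 | 0 | 1
1 | 1 | 0 | 1 | 1
1 | 1 | 1 | 0 | 0
1 | 1 | 1 | 1 | 1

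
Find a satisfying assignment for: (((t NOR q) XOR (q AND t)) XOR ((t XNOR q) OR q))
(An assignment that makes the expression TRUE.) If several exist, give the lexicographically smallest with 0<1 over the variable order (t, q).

t=0, q=1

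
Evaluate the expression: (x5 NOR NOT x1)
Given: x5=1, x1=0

Substituting: (1 NOR NOT 0)
= 0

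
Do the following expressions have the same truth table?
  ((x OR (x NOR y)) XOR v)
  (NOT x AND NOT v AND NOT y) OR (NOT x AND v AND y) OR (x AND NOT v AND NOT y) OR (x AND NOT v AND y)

Yes, they are equivalent — the two output columns agree on all 8 assignments:
x | v | y | Expression 1 | Expression 2
---------------------------------------
0 | 0 | 0 | 1 | 1
0 | 0 | 1 | 0 | 0
0 | 1 | 0 | 0 | 0
0 | 1 | 1 | 1 | 1
1 | 0 | 0 | 1 | 1
1 | 0 | 1 | 1 | 1
1 | 1 | 0 | 0 | 0
1 | 1 | 1 | 0 | 0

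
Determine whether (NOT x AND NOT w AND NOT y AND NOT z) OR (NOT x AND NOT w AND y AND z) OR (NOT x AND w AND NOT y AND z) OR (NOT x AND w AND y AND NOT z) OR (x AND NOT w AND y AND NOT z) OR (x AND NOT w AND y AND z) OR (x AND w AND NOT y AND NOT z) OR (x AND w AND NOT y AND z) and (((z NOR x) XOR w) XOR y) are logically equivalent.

Yes, they are equivalent — the two output columns agree on all 16 assignments:
x | w | y | z | Expression 1 | Expression 2
-------------------------------------------
0 | 0 | 0 | 0 | 1 | 1
0 | 0 | 0 | 1 | 0 | 0
0 | 0 | 1 | 0 | 0 | 0
0 | 0 | 1 | 1 | 1 | 1
0 | 1 | 0 | 0 | 0 | 0
0 | 1 | 0 | 1 | 1 | 1
0 | 1 | 1 | 0 | 1 | 1
0 | 1 | 1 | 1 | 0 | 0
1 | 0 | 0 | 0 | 0 | 0
1 | 0 | 0 | 1 | 0 | 0
1 | 0 | 1 | 0 | 1 | 1
1 | 0 | 1 | 1 | 1 | 1
1 | 1 | 0 | 0 | 1 | 1
1 | 1 | 0 | 1 | 1 | 1
1 | 1 | 1 | 0 | 0 | 0
1 | 1 | 1 | 1 | 0 | 0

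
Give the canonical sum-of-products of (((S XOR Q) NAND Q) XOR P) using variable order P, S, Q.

Σm(0, 2, 3, 5) = (NOT P AND NOT S AND NOT Q) OR (NOT P AND S AND NOT Q) OR (NOT P AND S AND Q) OR (P AND NOT S AND Q)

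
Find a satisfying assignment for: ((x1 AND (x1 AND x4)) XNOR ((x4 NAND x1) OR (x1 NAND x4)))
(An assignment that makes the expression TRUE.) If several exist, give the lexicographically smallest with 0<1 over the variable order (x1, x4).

UNSATISFIABLE - no assignment makes this expression true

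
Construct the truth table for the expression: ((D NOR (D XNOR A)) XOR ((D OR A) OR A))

A | D | Output
--------------
0 | 0 | 0
0 | 1 | 1
1 | 0 | 0
1 | 1 | 1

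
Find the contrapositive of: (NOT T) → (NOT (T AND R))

Contrapositive: (T AND R) → T
Note: A statement and its contrapositive are logically equivalent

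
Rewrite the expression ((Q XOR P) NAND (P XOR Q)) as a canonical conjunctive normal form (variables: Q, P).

(Q OR NOT P) AND (NOT Q OR P)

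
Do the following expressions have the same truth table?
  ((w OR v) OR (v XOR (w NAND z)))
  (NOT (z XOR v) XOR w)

No. Counterexample: with v=0, z=0, w=1, Expression 1 = 1 but Expression 2 = 0.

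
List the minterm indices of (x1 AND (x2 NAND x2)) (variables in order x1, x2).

Σm(2) = (x1 AND NOT x2)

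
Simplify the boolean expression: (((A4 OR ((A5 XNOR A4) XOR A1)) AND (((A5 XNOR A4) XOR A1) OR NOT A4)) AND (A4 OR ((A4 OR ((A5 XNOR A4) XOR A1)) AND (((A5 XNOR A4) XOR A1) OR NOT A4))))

By absorption (E AND (E OR v) = E) then distribution ((E OR v) AND (E OR NOT v) = E):
= ((A5 XNOR A4) XOR A1)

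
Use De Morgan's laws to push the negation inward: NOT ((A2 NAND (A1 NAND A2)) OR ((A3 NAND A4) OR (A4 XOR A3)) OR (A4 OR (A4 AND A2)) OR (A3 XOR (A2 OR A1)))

NOT (A2 NAND (A1 NAND A2)) AND NOT ((A3 NAND A4) OR (A4 XOR A3)) AND NOT (A4 OR (A4 AND A2)) AND NOT (A3 XOR (A2 OR A1))
De Morgan's: NOT(OR of terms) = AND of negations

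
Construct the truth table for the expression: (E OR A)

A | E | Output
--------------
0 | 0 | 0
0 | 1 | 1
1 | 0 | 1
1 | 1 | 1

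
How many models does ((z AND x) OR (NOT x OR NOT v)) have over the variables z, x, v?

Satisfying assignments: (0,0,0), (0,0,1), (0,1,0), (1,0,0), (1,0,1), (1,1,0), (1,1,1)
Count: 7 out of 8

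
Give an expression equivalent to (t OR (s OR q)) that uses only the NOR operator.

((t NOR ((s NOR q) NOR (s NOR q))) NOR (t NOR ((s NOR q) NOR (s NOR q))))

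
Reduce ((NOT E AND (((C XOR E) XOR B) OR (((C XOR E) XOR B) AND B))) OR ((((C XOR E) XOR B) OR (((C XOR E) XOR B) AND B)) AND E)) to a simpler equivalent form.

By distribution ((E AND v) OR (E AND NOT v) = E) then absorption (E OR (E AND v) = E):
= ((C XOR E) XOR B)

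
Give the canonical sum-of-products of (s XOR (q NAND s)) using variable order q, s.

Σm(0, 2, 3) = (NOT q AND NOT s) OR (q AND NOT s) OR (q AND s)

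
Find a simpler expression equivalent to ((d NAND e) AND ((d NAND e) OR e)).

By absorption (E AND (E OR v) = E):
= (d NAND e)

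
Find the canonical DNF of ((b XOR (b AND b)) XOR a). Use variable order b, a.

(NOT b AND a) OR (b AND a)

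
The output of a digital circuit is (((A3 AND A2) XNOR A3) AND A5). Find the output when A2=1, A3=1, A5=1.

Substituting: (((1 AND 1) XNOR 1) AND 1)
= 1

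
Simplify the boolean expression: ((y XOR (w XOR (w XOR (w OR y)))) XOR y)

By XOR self-cancellation ((E XOR v) XOR v = E) then XOR self-cancellation ((E XOR v) XOR v = E):
= (w OR y)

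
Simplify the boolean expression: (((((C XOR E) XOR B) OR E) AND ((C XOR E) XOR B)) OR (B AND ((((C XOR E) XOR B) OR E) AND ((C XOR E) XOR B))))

By absorption (E OR (E AND v) = E) then absorption (E AND (E OR v) = E):
= ((C XOR E) XOR B)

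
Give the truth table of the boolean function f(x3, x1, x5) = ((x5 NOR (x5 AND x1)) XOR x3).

x3 | x1 | x5 | Output
---------------------
0 | 0 | 0 | 1
0 | 0 | 1 | 0
0 | 1 | 0 | 1
0 | 1 | 1 | 0
1 | 0 | 0 | 0
1 | 0 | 1 | 1
1 | 1 | 0 | 0
1 | 1 | 1 | 1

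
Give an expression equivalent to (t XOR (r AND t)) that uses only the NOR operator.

((((t NOR ((r NOR r) NOR (t NOR t))) NOR (t NOR ((r NOR r) NOR (t NOR t)))) NOR ((t NOR ((r NOR r) NOR (t NOR t))) NOR (t NOR ((r NOR r) NOR (t NOR t))))) NOR ((((t NOR t) NOR (((r NOR r) NOR (t NOR t)) NOR ((r NOR r) NOR (t NOR t)))) NOR ((t NOR t) NOR (((r NOR r) NOR (t NOR t)) NOR ((r NOR r) NOR (t NOR t))))) NOR (((t NOR t) NOR (((r NOR r) NOR (t NOR t)) NOR ((r NOR r) NOR (t NOR t)))) NOR ((t NOR t) NOR (((r NOR r) NOR (t NOR t)) NOR ((r NOR r) NOR (t NOR t)))))))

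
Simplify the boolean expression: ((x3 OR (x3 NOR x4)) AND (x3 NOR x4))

By absorption (E AND (E OR v) = E):
= (x3 NOR x4)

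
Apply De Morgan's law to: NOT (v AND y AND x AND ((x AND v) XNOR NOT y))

NOT v OR NOT y OR NOT x OR NOT ((x AND v) XNOR NOT y)
De Morgan's: NOT(AND of terms) = OR of negations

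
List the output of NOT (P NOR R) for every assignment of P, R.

P | R | Output
--------------
0 | 0 | 0
0 | 1 | 1
1 | 0 | 1
1 | 1 | 1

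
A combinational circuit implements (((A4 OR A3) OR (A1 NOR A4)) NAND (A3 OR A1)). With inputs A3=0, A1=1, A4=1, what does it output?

Substituting: (((1 OR 0) OR (1 NOR 1)) NAND (0 OR 1))
= 0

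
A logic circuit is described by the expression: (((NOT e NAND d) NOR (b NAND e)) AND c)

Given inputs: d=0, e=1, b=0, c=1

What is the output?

Substituting: (((NOT 1 NAND 0) NOR (0 NAND 1)) AND 1)
= 0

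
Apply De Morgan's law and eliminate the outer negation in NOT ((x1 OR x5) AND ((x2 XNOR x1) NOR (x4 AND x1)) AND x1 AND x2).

NOT (x1 OR x5) OR NOT ((x2 XNOR x1) NOR (x4 AND x1)) OR NOT x1 OR NOT x2
De Morgan's: NOT(AND of terms) = OR of negations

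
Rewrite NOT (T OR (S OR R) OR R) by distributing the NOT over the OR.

NOT T AND NOT (S OR R) AND NOT R
De Morgan's: NOT(OR of terms) = AND of negations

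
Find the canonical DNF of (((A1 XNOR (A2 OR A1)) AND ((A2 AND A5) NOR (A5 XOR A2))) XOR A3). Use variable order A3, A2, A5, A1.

(NOT A3 AND NOT A2 AND NOT A5 AND NOT A1) OR (NOT A3 AND NOT A2 AND NOT A5 AND A1) OR (A3 AND NOT A2 AND A5 AND NOT A1) OR (A3 AND NOT A2 AND A5 AND A1) OR (A3 AND A2 AND NOT A5 AND NOT A1) OR (A3 AND A2 AND NOT A5 AND A1) OR (A3 AND A2 AND A5 AND NOT A1) OR (A3 AND A2 AND A5 AND A1)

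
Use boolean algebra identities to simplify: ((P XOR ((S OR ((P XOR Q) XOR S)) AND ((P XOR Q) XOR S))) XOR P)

By XOR self-cancellation ((E XOR v) XOR v = E) then absorption (E AND (E OR v) = E):
= ((P XOR Q) XOR S)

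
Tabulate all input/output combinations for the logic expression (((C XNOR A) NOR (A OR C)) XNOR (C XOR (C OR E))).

C | E | A | Output
------------------
0 | 0 | 0 | 1
0 | 0 | 1 | 1
0 | 1 | 0 | 0
0 | 1 | 1 | 0
1 | 0 | 0 | 1
1 | 0 | 1 | 1
1 | 1 | 0 | 1
1 | 1 | 1 | 1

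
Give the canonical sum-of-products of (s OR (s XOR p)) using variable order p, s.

Σm(1, 2, 3) = (NOT p AND s) OR (p AND NOT s) OR (p AND s)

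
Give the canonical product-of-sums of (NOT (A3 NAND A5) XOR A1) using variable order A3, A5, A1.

ΠM(0, 2, 4, 7) = (A3 OR A5 OR A1) AND (A3 OR NOT A5 OR A1) AND (NOT A3 OR A5 OR A1) AND (NOT A3 OR NOT A5 OR NOT A1)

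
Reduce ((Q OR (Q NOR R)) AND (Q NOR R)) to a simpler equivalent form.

By absorption (E AND (E OR v) = E):
= (Q NOR R)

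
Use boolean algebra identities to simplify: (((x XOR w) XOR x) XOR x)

By XOR self-cancellation ((E XOR v) XOR v = E):
= (x XOR w)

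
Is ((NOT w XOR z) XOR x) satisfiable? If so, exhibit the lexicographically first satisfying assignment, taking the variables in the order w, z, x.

w=0, z=0, x=0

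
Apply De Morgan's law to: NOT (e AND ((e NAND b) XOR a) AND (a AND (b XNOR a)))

NOT e OR NOT ((e NAND b) XOR a) OR NOT (a AND (b XNOR a))
De Morgan's: NOT(AND of terms) = OR of negations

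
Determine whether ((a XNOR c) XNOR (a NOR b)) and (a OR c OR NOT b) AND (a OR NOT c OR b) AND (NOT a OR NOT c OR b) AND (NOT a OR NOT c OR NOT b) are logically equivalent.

Yes, they are equivalent — the two output columns agree on all 8 assignments:
a | c | b | Expression 1 | Expression 2
---------------------------------------
0 | 0 | 0 | 1 | 1
0 | 0 | 1 | 0 | 0
0 | 1 | 0 | 0 | 0
0 | 1 | 1 | 1 | 1
1 | 0 | 0 | 1 | 1
1 | 0 | 1 | 1 | 1
1 | 1 | 0 | 0 | 0
1 | 1 | 1 | 0 | 0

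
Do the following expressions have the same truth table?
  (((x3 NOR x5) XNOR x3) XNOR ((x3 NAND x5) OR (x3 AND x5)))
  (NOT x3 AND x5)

Yes, they are equivalent — the two output columns agree on all 4 assignments:
x3 | x5 | Expression 1 | Expression 2
-------------------------------------
0 | 0 | 0 | 0
0 | 1 | 1 | 1
1 | 0 | 0 | 0
1 | 1 | 0 | 0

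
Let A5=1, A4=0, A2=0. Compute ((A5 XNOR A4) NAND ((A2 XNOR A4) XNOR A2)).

Substituting: ((1 XNOR 0) NAND ((0 XNOR 0) XNOR 0))
= 1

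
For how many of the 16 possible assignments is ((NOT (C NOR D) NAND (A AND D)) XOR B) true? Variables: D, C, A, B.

Satisfying assignments: (0,0,0,0), (0,0,1,0), (0,1,0,0), (0,1,1,0), (1,0,0,0), (1,0,1,1), (1,1,0,0), (1,1,1,1)
Count: 8 out of 16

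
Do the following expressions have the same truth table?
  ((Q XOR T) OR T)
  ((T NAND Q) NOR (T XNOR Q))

No. Counterexample: with Q=0, T=1, Expression 1 = 1 but Expression 2 = 0.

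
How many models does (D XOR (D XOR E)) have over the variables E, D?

Satisfying assignments: (1,0), (1,1)
Count: 2 out of 4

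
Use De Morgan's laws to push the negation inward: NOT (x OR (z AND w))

NOT x AND NOT (z AND w)
De Morgan's: NOT(OR of terms) = AND of negations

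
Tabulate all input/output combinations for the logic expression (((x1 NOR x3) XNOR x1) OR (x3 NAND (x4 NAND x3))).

x3 | x1 | x4 | Output
---------------------
0 | 0 | 0 | 1
0 | 0 | 1 | 1
0 | 1 | 0 | 1
0 | 1 | 1 | 1
1 | 0 | 0 | 1
1 | 0 | 1 | 1
1 | 1 | 0 | 0
1 | 1 | 1 | 1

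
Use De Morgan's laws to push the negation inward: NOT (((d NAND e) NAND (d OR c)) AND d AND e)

NOT ((d NAND e) NAND (d OR c)) OR NOT d OR NOT e
De Morgan's: NOT(AND of terms) = OR of negations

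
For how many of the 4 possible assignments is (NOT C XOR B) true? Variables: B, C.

Satisfying assignments: (0,0), (1,1)
Count: 2 out of 4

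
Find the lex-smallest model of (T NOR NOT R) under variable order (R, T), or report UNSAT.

R=1, T=0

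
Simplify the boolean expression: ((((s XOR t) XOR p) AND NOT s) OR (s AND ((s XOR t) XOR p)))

By distribution ((E AND v) OR (E AND NOT v) = E):
= ((s XOR t) XOR p)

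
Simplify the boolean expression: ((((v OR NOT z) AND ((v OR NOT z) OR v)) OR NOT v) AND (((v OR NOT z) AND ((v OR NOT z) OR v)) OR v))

By distribution ((E OR v) AND (E OR NOT v) = E) then absorption (E AND (E OR v) = E):
= (v OR NOT z)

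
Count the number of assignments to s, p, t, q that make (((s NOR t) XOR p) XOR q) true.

Satisfying assignments: (0,0,0,0), (0,0,1,1), (0,1,0,1), (0,1,1,0), (1,0,0,1), (1,0,1,1), (1,1,0,0), (1,1,1,0)
Count: 8 out of 16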